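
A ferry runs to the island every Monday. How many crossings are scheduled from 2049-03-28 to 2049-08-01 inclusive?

2049-03-28 is a Sunday.
The range spans 127 days (inclusive of both endpoints).
127 = 7 × 18 + 1, so there are 18 full weeks plus 1 extra day.
Each full week contributes one Monday: 18 so far.
The 1 extra day is Sun — none qualify.
Total: 18 + 0 = 18.

18 Mondays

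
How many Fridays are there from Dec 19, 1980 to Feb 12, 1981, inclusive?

Dec 19, 1980 is a Friday.
That's 56 days from start to end, counting both.
56 = 7 × 8, so the span is exactly 8 full weeks.
Each full week contributes one Friday: 8 so far.
Total: 8.

8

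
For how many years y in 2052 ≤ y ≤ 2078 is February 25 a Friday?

Day of week of February 25 in each year:
2052: Sun, 2053: Tue, 2054: Wed, 2055: Thu, 2056: Fri ✓, 2057: Sun, 2058: Mon, 2059: Tue, 2060: Wed, 2061: Fri ✓, 2062: Sat, 2063: Sun, 2064: Mon, 2065: Wed, 2066: Thu, 2067: Fri ✓, 2068: Sat, 2069: Mon, 2070: Tue, 2071: Wed, 2072: Thu, 2073: Sat, 2074: Sun, 2075: Mon, 2076: Tue, 2077: Thu, 2078: Fri ✓
Fridays: 2056, 2061, 2067, 2078.

4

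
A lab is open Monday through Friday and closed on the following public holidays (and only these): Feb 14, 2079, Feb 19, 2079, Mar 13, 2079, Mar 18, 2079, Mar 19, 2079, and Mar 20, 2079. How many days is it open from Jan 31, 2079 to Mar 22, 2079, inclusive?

34

Jan 31, 2079 is a Tuesday.
From Jan 31, 2079 to Mar 22, 2079 is 51 days inclusive.
51 = 7 × 7 + 2, so there are 7 full weeks plus 2 extra days.
Each full week contributes 5 weekdays (Mon–Fri): 7 × 5 = 35.
The 2 extra days are Tue, Wed — 2 of them qualify.
Total: 35 + 2 = 37.
Holidays: Feb 14, 2079 (Tue); Feb 19, 2079 (Sun); Mar 13, 2079 (Mon); Mar 18, 2079 (Sat); Mar 19, 2079 (Sun); Mar 20, 2079 (Mon).
3 of the 6 holidays fall on weekdays; the rest are weekends and were already excluded.
Business days: 37 − 3 = 34.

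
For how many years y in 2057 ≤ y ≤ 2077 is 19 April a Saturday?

Day of week of April 19 in each year:
2057: Thu, 2058: Fri, 2059: Sat ✓, 2060: Mon, 2061: Tue, 2062: Wed, 2063: Thu, 2064: Sat ✓, 2065: Sun, 2066: Mon, 2067: Tue, 2068: Thu, 2069: Fri, 2070: Sat ✓, 2071: Sun, 2072: Tue, 2073: Wed, 2074: Thu, 2075: Fri, 2076: Sun, 2077: Mon
Saturdays: 2059, 2064, 2070.

3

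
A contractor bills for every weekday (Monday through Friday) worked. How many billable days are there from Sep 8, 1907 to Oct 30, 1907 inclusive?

Sep 8, 1907 is a Sunday.
The range spans 53 days (inclusive of both endpoints).
53 = 7 × 7 + 4, so there are 7 full weeks plus 4 extra days.
Each full week contributes 5 weekdays (Mon–Fri): 7 × 5 = 35.
The 4 extra days are Sun, Mon, Tue, Wed — 3 of them qualify.
Total: 35 + 3 = 38.

38 weekdays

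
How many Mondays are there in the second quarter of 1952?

1 April 1952 is a Tuesday.
That's 91 days from start to end, counting both.
91 = 7 × 13, so the span is exactly 13 full weeks.
Each full week contributes one Monday: 13 so far.

13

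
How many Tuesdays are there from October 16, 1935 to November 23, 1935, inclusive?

5

October 16, 1935 is a Wednesday.
From October 16, 1935 to November 23, 1935 is 39 days inclusive.
39 = 7 × 5 + 4, so there are 5 full weeks plus 4 extra days.
Each full week contributes one Tuesday: 5 so far.
The 4 extra days are Wednesday, Thursday, Friday, Saturday — none qualify.
Total: 5 + 0 = 5.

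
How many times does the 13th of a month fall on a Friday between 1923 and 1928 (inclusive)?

Friday-the-13ths by year:
1923: Apr, Jul
1924: Jun
1925: Feb, Mar, Nov
1926: Aug
1927: May
1928: Jan, Apr, Jul

11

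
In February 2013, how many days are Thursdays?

2013-02-01 is a Friday.
That's 28 days from start to end, counting both.
28 = 7 × 4, so the span is exactly 4 full weeks.
Each full week contributes one Thursday: 4 so far.
Total: 4.

4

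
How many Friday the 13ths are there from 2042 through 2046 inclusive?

Friday-the-13ths by year:
2042: Jun
2043: Feb, Mar, Nov
2044: May
2045: Jan, Oct
2046: Apr, Jul

9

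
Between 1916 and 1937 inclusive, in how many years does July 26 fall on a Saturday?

Day of week of July 26 in each year:
1916: Wed, 1917: Thu, 1918: Fri, 1919: Sat ✓, 1920: Mon, 1921: Tue, 1922: Wed, 1923: Thu, 1924: Sat ✓, 1925: Sun, 1926: Mon, 1927: Tue, 1928: Thu, 1929: Fri, 1930: Sat ✓, 1931: Sun, 1932: Tue, 1933: Wed, 1934: Thu, 1935: Fri, 1936: Sun, 1937: Mon
Saturdays: 1919, 1924, 1930.

3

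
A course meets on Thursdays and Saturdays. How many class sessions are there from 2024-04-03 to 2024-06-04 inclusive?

2024-04-03 is a Wednesday.
The range spans 63 days (inclusive of both endpoints).
63 = 7 × 9, so the span is exactly 9 full weeks.
Each full week contributes 2 days from the set (Thu, Sat): 9 × 2 = 18.
Total: 18.

18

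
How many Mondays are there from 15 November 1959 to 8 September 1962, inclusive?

147 Mondays

15 November 1959 is a Sunday.
That's 1029 days from start to end, counting both.
1029 = 7 × 147, so the span is exactly 147 full weeks.
Each full week contributes one Monday: 147 so far.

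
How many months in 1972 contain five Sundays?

5

A month has five Sundays exactly when Sunday falls within its first (length − 28) days.
Jan: 31 days, starts Sat → 5 of Sat, Sun, Mon ✓
Feb: 29 days, starts Tue → 5 of Tue
Mar: 31 days, starts Wed → 5 of Wed, Thu, Fri
Apr: 30 days, starts Sat → 5 of Sat, Sun ✓
May: 31 days, starts Mon → 5 of Mon, Tue, Wed
Jun: 30 days, starts Thu → 5 of Thu, Fri
Jul: 31 days, starts Sat → 5 of Sat, Sun, Mon ✓
Aug: 31 days, starts Tue → 5 of Tue, Wed, Thu
Sep: 30 days, starts Fri → 5 of Fri, Sat
Oct: 31 days, starts Sun → 5 of Sun, Mon, Tue ✓
Nov: 30 days, starts Wed → 5 of Wed, Thu
Dec: 31 days, starts Fri → 5 of Fri, Sat, Sun ✓
Months with five Sundays: Jan, Apr, Jul, Oct, Dec.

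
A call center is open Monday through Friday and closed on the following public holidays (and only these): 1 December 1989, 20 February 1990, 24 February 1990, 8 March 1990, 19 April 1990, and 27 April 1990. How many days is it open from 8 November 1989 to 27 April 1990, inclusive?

118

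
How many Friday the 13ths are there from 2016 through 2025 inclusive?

Friday-the-13ths by year:
2016: May
2017: Jan, Oct
2018: Apr, Jul
2019: Sep, Dec
2020: Mar, Nov
2021: Aug
2022: May
2023: Jan, Oct
2024: Sep, Dec
2025: Jun

16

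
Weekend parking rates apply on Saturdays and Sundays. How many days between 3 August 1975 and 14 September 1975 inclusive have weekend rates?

13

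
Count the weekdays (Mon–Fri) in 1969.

January 1, 1969 is a Wednesday.
The range spans 365 days (inclusive of both endpoints).
365 = 7 × 52 + 1, so there are 52 full weeks plus 1 extra day.
Each full week contributes 5 weekdays (Mon–Fri): 52 × 5 = 260.
The 1 extra day is Wed — 1 of them qualifies.
Total: 260 + 1 = 261.

261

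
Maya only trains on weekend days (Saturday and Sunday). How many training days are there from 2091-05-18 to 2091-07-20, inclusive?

18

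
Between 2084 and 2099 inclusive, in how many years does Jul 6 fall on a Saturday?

2

Day of week of July 6 in each year:
2084: Thu, 2085: Fri, 2086: Sat ✓, 2087: Sun, 2088: Tue, 2089: Wed, 2090: Thu, 2091: Fri, 2092: Sun, 2093: Mon, 2094: Tue, 2095: Wed, 2096: Fri, 2097: Sat ✓, 2098: Sun, 2099: Mon
Saturdays: 2086, 2097.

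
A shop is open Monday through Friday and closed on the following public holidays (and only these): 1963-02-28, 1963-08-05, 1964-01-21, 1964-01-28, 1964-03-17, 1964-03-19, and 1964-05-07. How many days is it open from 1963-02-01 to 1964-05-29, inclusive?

1963-02-01 is a Friday.
The range spans 484 days (inclusive of both endpoints).
484 = 7 × 69 + 1, so there are 69 full weeks plus 1 extra day.
Each full week contributes 5 weekdays (Mon–Fri): 69 × 5 = 345.
The 1 extra day is Fri — 1 of them qualifies.
Total: 345 + 1 = 346.
Holidays: 1963-02-28 (Thu); 1963-08-05 (Mon); 1964-01-21 (Tue); 1964-01-28 (Tue); 1964-03-17 (Tue); 1964-03-19 (Thu); 1964-05-07 (Thu).
All 7 holidays fall on weekdays, so subtract 7.
Business days: 346 − 7 = 339.

339 business days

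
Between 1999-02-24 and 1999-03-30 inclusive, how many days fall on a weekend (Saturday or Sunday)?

10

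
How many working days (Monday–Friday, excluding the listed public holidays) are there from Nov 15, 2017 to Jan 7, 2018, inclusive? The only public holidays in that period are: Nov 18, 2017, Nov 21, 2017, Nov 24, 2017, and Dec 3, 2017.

36 working days

Nov 15, 2017 is a Wednesday.
The range spans 54 days (inclusive of both endpoints).
54 = 7 × 7 + 5, so there are 7 full weeks plus 5 extra days.
Each full week contributes 5 weekdays (Mon–Fri): 7 × 5 = 35.
The 5 extra days are Wednesday, Thursday, Friday, Saturday, Sunday — 3 of them qualify.
Total: 35 + 3 = 38.
Holidays: Nov 18, 2017 (Sat); Nov 21, 2017 (Tue); Nov 24, 2017 (Fri); Dec 3, 2017 (Sun).
2 of the 4 holidays fall on weekdays; the rest are weekends and were already excluded.
Business days: 38 − 2 = 36.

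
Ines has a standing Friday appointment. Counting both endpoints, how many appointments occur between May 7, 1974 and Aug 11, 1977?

May 7, 1974 is a Tuesday.
That's 1193 days from start to end, counting both.
1193 = 7 × 170 + 3, so there are 170 full weeks plus 3 extra days.
Each full week contributes one Friday: 170 so far.
The 3 extra days are Tue, Wed, Thu — none qualify.
Total: 170 + 0 = 170.

170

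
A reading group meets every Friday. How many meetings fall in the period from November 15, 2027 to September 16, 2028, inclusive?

44

November 15, 2027 is a Monday.
The range spans 307 days (inclusive of both endpoints).
307 = 7 × 43 + 6, so there are 43 full weeks plus 6 extra days.
Each full week contributes one Friday: 43 so far.
The 6 extra days are Mon, Tue, Wed, Thu, Fri, Sat — 1 of them qualifies.
Total: 43 + 1 = 44.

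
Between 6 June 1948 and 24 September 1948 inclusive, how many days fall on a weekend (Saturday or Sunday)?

31

6 June 1948 is a Sunday.
The range spans 111 days (inclusive of both endpoints).
111 = 7 × 15 + 6, so there are 15 full weeks plus 6 extra days.
Each full week contributes 2 weekend days (Sat, Sun): 15 × 2 = 30.
The 6 extra days are Sunday, Monday, Tuesday, Wednesday, Thursday, Friday — 1 of them qualifies.
Total: 30 + 1 = 31.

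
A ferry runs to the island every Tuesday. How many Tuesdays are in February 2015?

4

February 1, 2015 is a Sunday.
That's 28 days from start to end, counting both.
28 = 7 × 4, so the span is exactly 4 full weeks.
Each full week contributes one Tuesday: 4 so far.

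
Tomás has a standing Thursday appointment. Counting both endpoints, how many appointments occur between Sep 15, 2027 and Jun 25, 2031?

197 Thursdays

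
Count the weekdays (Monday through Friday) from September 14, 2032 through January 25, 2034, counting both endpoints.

September 14, 2032 is a Tuesday.
The range spans 499 days (inclusive of both endpoints).
499 = 7 × 71 + 2, so there are 71 full weeks plus 2 extra days.
Each full week contributes 5 weekdays (Mon–Fri): 71 × 5 = 355.
The 2 extra days are Tuesday, Wednesday — 2 of them qualify.
Total: 355 + 2 = 357.

357 weekdays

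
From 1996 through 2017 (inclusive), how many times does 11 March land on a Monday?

Day of week of March 11 in each year:
1996: Mon ✓, 1997: Tue, 1998: Wed, 1999: Thu, 2000: Sat, 2001: Sun, 2002: Mon ✓, 2003: Tue, 2004: Thu, 2005: Fri, 2006: Sat, 2007: Sun, 2008: Tue, 2009: Wed, 2010: Thu, 2011: Fri, 2012: Sun, 2013: Mon ✓, 2014: Tue, 2015: Wed, 2016: Fri, 2017: Sat
Mondays: 1996, 2002, 2013.

3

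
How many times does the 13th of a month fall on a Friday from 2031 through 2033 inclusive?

Friday-the-13ths by year:
2031: Jun
2032: Feb, Aug
2033: May

4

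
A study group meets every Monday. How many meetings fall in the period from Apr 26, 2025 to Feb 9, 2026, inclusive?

Apr 26, 2025 is a Saturday.
That's 290 days from start to end, counting both.
290 = 7 × 41 + 3, so there are 41 full weeks plus 3 extra days.
Each full week contributes one Monday: 41 so far.
The 3 extra days are Saturday, Sunday, Monday — 1 of them qualifies.
Total: 41 + 1 = 42.

42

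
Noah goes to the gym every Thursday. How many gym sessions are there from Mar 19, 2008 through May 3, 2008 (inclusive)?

Mar 19, 2008 is a Wednesday.
That's 46 days from start to end, counting both.
46 = 7 × 6 + 4, so there are 6 full weeks plus 4 extra days.
Each full week contributes one Thursday: 6 so far.
The 4 extra days are Wednesday, Thursday, Friday, Saturday — 1 of them qualifies.
Total: 6 + 1 = 7.

7 Thursdays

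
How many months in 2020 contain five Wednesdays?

A month has five Wednesdays exactly when Wednesday falls within its first (length − 28) days.
Jan: 31 days, starts Wed → 5 of Wed, Thu, Fri ✓
Feb: 29 days, starts Sat → 5 of Sat
Mar: 31 days, starts Sun → 5 of Sun, Mon, Tue
Apr: 30 days, starts Wed → 5 of Wed, Thu ✓
May: 31 days, starts Fri → 5 of Fri, Sat, Sun
Jun: 30 days, starts Mon → 5 of Mon, Tue
Jul: 31 days, starts Wed → 5 of Wed, Thu, Fri ✓
Aug: 31 days, starts Sat → 5 of Sat, Sun, Mon
Sep: 30 days, starts Tue → 5 of Tue, Wed ✓
Oct: 31 days, starts Thu → 5 of Thu, Fri, Sat
Nov: 30 days, starts Sun → 5 of Sun, Mon
Dec: 31 days, starts Tue → 5 of Tue, Wed, Thu ✓
Months with five Wednesdays: Jan, Apr, Jul, Sep, Dec.

5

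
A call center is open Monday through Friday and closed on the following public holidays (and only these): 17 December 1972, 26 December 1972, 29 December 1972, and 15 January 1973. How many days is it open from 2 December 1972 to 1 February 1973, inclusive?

2 December 1972 is a Saturday.
The range spans 62 days (inclusive of both endpoints).
62 = 7 × 8 + 6, so there are 8 full weeks plus 6 extra days.
Each full week contributes 5 weekdays (Mon–Fri): 8 × 5 = 40.
The 6 extra days are Saturday, Sunday, Monday, Tuesday, Wednesday, Thursday — 4 of them qualify.
Total: 40 + 4 = 44.
Holidays: 17 December 1972 (Sun); 26 December 1972 (Tue); 29 December 1972 (Fri); 15 January 1973 (Mon).
3 of the 4 holidays fall on weekdays; the rest are weekends and were already excluded.
Business days: 44 − 3 = 41.

41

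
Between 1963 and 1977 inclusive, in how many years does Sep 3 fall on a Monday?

Day of week of September 3 in each year:
1963: Tue, 1964: Thu, 1965: Fri, 1966: Sat, 1967: Sun, 1968: Tue, 1969: Wed, 1970: Thu, 1971: Fri, 1972: Sun, 1973: Mon ✓, 1974: Tue, 1975: Wed, 1976: Fri, 1977: Sat
Mondays: 1973.

1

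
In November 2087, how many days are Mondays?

4

Nov 1, 2087 is a Saturday.
That's 30 days from start to end, counting both.
30 = 7 × 4 + 2, so there are 4 full weeks plus 2 extra days.
Each full week contributes one Monday: 4 so far.
The 2 extra days are Sat, Sun — none qualify.
Total: 4 + 0 = 4.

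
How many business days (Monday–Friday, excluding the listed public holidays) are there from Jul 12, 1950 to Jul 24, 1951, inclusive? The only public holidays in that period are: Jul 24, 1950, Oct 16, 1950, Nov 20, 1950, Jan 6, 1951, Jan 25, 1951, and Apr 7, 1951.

266

Jul 12, 1950 is a Wednesday.
That's 378 days from start to end, counting both.
378 = 7 × 54, so the span is exactly 54 full weeks.
Each full week contributes 5 weekdays (Mon–Fri): 54 × 5 = 270.
Holidays: Jul 24, 1950 (Mon); Oct 16, 1950 (Mon); Nov 20, 1950 (Mon); Jan 6, 1951 (Sat); Jan 25, 1951 (Thu); Apr 7, 1951 (Sat).
4 of the 6 holidays fall on weekdays; the rest are weekends and were already excluded.
Business days: 270 − 4 = 266.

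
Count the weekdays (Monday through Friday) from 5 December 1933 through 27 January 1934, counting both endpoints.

39 weekdays

5 December 1933 is a Tuesday.
From 5 December 1933 to 27 January 1934 is 54 days inclusive.
54 = 7 × 7 + 5, so there are 7 full weeks plus 5 extra days.
Each full week contributes 5 weekdays (Mon–Fri): 7 × 5 = 35.
The 5 extra days are Tuesday, Wednesday, Thursday, Friday, Saturday — 4 of them qualify.
Total: 35 + 4 = 39.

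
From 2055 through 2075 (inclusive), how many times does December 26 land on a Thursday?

3

Day of week of December 26 in each year:
2055: Sun, 2056: Tue, 2057: Wed, 2058: Thu ✓, 2059: Fri, 2060: Sun, 2061: Mon, 2062: Tue, 2063: Wed, 2064: Fri, 2065: Sat, 2066: Sun, 2067: Mon, 2068: Wed, 2069: Thu ✓, 2070: Fri, 2071: Sat, 2072: Mon, 2073: Tue, 2074: Wed, 2075: Thu ✓
Thursdays: 2058, 2069, 2075.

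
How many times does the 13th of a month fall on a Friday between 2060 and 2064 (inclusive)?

Friday-the-13ths by year:
2060: Feb, Aug
2061: May
2062: Jan, Oct
2063: Apr, Jul
2064: Jun

8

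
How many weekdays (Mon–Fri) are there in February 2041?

Feb 1, 2041 is a Friday.
The range spans 28 days (inclusive of both endpoints).
28 = 7 × 4, so the span is exactly 4 full weeks.
Each full week contributes 5 weekdays (Mon–Fri): 4 × 5 = 20.

20 weekdays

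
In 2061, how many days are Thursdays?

52

Jan 1, 2061 is a Saturday.
That's 365 days from start to end, counting both.
365 = 7 × 52 + 1, so there are 52 full weeks plus 1 extra day.
Each full week contributes one Thursday: 52 so far.
The 1 extra day is Sat — none qualify.
Total: 52 + 0 = 52.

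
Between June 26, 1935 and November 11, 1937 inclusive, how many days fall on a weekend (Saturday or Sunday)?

June 26, 1935 is a Wednesday.
From June 26, 1935 to November 11, 1937 is 870 days inclusive.
870 = 7 × 124 + 2, so there are 124 full weeks plus 2 extra days.
Each full week contributes 2 weekend days (Sat, Sun): 124 × 2 = 248.
The 2 extra days are Wed, Thu — none qualify.
Total: 248 + 0 = 248.

248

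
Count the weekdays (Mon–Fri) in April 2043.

22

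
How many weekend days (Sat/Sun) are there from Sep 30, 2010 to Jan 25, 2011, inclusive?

34

Sep 30, 2010 is a Thursday.
The range spans 118 days (inclusive of both endpoints).
118 = 7 × 16 + 6, so there are 16 full weeks plus 6 extra days.
Each full week contributes 2 weekend days (Sat, Sun): 16 × 2 = 32.
The 6 extra days are Thu, Fri, Sat, Sun, Mon, Tue — 2 of them qualify.
Total: 32 + 2 = 34.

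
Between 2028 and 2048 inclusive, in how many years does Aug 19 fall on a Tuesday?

Day of week of August 19 in each year:
2028: Sat, 2029: Sun, 2030: Mon, 2031: Tue ✓, 2032: Thu, 2033: Fri, 2034: Sat, 2035: Sun, 2036: Tue ✓, 2037: Wed, 2038: Thu, 2039: Fri, 2040: Sun, 2041: Mon, 2042: Tue ✓, 2043: Wed, 2044: Fri, 2045: Sat, 2046: Sun, 2047: Mon, 2048: Wed
Tuesdays: 2031, 2036, 2042.

3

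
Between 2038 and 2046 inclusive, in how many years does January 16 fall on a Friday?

1

Day of week of January 16 in each year:
2038: Sat, 2039: Sun, 2040: Mon, 2041: Wed, 2042: Thu, 2043: Fri ✓, 2044: Sat, 2045: Mon, 2046: Tue
Fridays: 2043.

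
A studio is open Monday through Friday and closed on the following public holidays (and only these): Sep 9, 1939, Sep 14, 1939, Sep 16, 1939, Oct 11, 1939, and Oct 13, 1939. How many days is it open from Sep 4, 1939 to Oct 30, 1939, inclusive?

38 business days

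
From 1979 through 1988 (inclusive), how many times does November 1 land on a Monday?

1

Day of week of November 1 in each year:
1979: Thu, 1980: Sat, 1981: Sun, 1982: Mon ✓, 1983: Tue, 1984: Thu, 1985: Fri, 1986: Sat, 1987: Sun, 1988: Tue
Mondays: 1982.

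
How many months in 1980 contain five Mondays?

A month has five Mondays exactly when Monday falls within its first (length − 28) days.
Jan: 31 days, starts Tue → 5 of Tue, Wed, Thu
Feb: 29 days, starts Fri → 5 of Fri
Mar: 31 days, starts Sat → 5 of Sat, Sun, Mon ✓
Apr: 30 days, starts Tue → 5 of Tue, Wed
May: 31 days, starts Thu → 5 of Thu, Fri, Sat
Jun: 30 days, starts Sun → 5 of Sun, Mon ✓
Jul: 31 days, starts Tue → 5 of Tue, Wed, Thu
Aug: 31 days, starts Fri → 5 of Fri, Sat, Sun
Sep: 30 days, starts Mon → 5 of Mon, Tue ✓
Oct: 31 days, starts Wed → 5 of Wed, Thu, Fri
Nov: 30 days, starts Sat → 5 of Sat, Sun
Dec: 31 days, starts Mon → 5 of Mon, Tue, Wed ✓
Months with five Mondays: Mar, Jun, Sep, Dec.

4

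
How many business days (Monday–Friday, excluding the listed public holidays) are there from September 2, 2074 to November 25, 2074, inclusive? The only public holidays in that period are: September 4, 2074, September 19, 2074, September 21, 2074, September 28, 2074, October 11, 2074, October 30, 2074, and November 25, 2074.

54

September 2, 2074 is a Sunday.
That's 85 days from start to end, counting both.
85 = 7 × 12 + 1, so there are 12 full weeks plus 1 extra day.
Each full week contributes 5 weekdays (Mon–Fri): 12 × 5 = 60.
The 1 extra day is Sunday — none qualify.
Total: 60 + 0 = 60.
Holidays: September 4, 2074 (Tue); September 19, 2074 (Wed); September 21, 2074 (Fri); September 28, 2074 (Fri); October 11, 2074 (Thu); October 30, 2074 (Tue); November 25, 2074 (Sun).
6 of the 7 holidays fall on weekdays; the rest are weekends and were already excluded.
Business days: 60 − 6 = 54.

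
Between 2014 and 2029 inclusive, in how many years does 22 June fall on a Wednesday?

2

Day of week of June 22 in each year:
2014: Sun, 2015: Mon, 2016: Wed ✓, 2017: Thu, 2018: Fri, 2019: Sat, 2020: Mon, 2021: Tue, 2022: Wed ✓, 2023: Thu, 2024: Sat, 2025: Sun, 2026: Mon, 2027: Tue, 2028: Thu, 2029: Fri
Wednesdays: 2016, 2022.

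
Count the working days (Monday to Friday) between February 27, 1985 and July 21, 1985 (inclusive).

February 27, 1985 is a Wednesday.
From February 27, 1985 to July 21, 1985 is 145 days inclusive.
145 = 7 × 20 + 5, so there are 20 full weeks plus 5 extra days.
Each full week contributes 5 weekdays (Mon–Fri): 20 × 5 = 100.
The 5 extra days are Wednesday, Thursday, Friday, Saturday, Sunday — 3 of them qualify.
Total: 100 + 3 = 103.

103 weekdays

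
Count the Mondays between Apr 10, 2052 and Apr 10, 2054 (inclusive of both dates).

104

Apr 10, 2052 is a Wednesday.
From Apr 10, 2052 to Apr 10, 2054 is 731 days inclusive.
731 = 7 × 104 + 3, so there are 104 full weeks plus 3 extra days.
Each full week contributes one Monday: 104 so far.
The 3 extra days are Wed, Thu, Fri — none qualify.
Total: 104 + 0 = 104.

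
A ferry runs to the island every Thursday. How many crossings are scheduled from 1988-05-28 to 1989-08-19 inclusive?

64

1988-05-28 is a Saturday.
From 1988-05-28 to 1989-08-19 is 449 days inclusive.
449 = 7 × 64 + 1, so there are 64 full weeks plus 1 extra day.
Each full week contributes one Thursday: 64 so far.
The 1 extra day is Saturday — none qualify.
Total: 64 + 0 = 64.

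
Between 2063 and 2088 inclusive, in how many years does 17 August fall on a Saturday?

4

Day of week of August 17 in each year:
2063: Fri, 2064: Sun, 2065: Mon, 2066: Tue, 2067: Wed, 2068: Fri, 2069: Sat ✓, 2070: Sun, 2071: Mon, 2072: Wed, 2073: Thu, 2074: Fri, 2075: Sat ✓, 2076: Mon, 2077: Tue, 2078: Wed, 2079: Thu, 2080: Sat ✓, 2081: Sun, 2082: Mon, 2083: Tue, 2084: Thu, 2085: Fri, 2086: Sat ✓, 2087: Sun, 2088: Tue
Saturdays: 2069, 2075, 2080, 2086.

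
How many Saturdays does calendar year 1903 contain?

52

1903-01-01 is a Thursday.
That's 365 days from start to end, counting both.
365 = 7 × 52 + 1, so there are 52 full weeks plus 1 extra day.
Each full week contributes one Saturday: 52 so far.
The 1 extra day is Thursday — none qualify.
Total: 52 + 0 = 52.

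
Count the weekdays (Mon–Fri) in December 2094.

2094-12-01 is a Wednesday.
From 2094-12-01 to 2094-12-31 is 31 days inclusive.
31 = 7 × 4 + 3, so there are 4 full weeks plus 3 extra days.
Each full week contributes 5 weekdays (Mon–Fri): 4 × 5 = 20.
The 3 extra days are Wednesday, Thursday, Friday — 3 of them qualify.
Total: 20 + 3 = 23.

23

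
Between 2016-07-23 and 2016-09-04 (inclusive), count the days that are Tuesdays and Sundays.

13

2016-07-23 is a Saturday.
The range spans 44 days (inclusive of both endpoints).
44 = 7 × 6 + 2, so there are 6 full weeks plus 2 extra days.
Each full week contributes 2 days from the set (Tue, Sun): 6 × 2 = 12.
The 2 extra days are Sat, Sun — 1 of them qualifies.
Total: 12 + 1 = 13.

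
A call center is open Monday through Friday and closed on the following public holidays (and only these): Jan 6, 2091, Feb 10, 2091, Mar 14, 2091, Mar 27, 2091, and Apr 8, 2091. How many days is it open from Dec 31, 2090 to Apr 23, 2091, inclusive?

79

Dec 31, 2090 is a Sunday.
The range spans 114 days (inclusive of both endpoints).
114 = 7 × 16 + 2, so there are 16 full weeks plus 2 extra days.
Each full week contributes 5 weekdays (Mon–Fri): 16 × 5 = 80.
The 2 extra days are Sunday, Monday — 1 of them qualifies.
Total: 80 + 1 = 81.
Holidays: Jan 6, 2091 (Sat); Feb 10, 2091 (Sat); Mar 14, 2091 (Wed); Mar 27, 2091 (Tue); Apr 8, 2091 (Sun).
2 of the 5 holidays fall on weekdays; the rest are weekends and were already excluded.
Business days: 81 − 2 = 79.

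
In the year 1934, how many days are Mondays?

1 January 1934 is a Monday.
The range spans 365 days (inclusive of both endpoints).
365 = 7 × 52 + 1, so there are 52 full weeks plus 1 extra day.
Each full week contributes one Monday: 52 so far.
The 1 extra day is Mon — 1 of them qualifies.
Total: 52 + 1 = 53.

53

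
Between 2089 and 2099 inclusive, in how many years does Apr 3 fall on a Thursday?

Day of week of April 3 in each year:
2089: Sun, 2090: Mon, 2091: Tue, 2092: Thu ✓, 2093: Fri, 2094: Sat, 2095: Sun, 2096: Tue, 2097: Wed, 2098: Thu ✓, 2099: Fri
Thursdays: 2092, 2098.

2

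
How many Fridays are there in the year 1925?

52

1925-01-01 is a Thursday.
From 1925-01-01 to 1925-12-31 is 365 days inclusive.
365 = 7 × 52 + 1, so there are 52 full weeks plus 1 extra day.
Each full week contributes one Friday: 52 so far.
The 1 extra day is Thursday — none qualify.
Total: 52 + 0 = 52.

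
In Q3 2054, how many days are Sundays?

2054-07-01 is a Wednesday.
The range spans 92 days (inclusive of both endpoints).
92 = 7 × 13 + 1, so there are 13 full weeks plus 1 extra day.
Each full week contributes one Sunday: 13 so far.
The 1 extra day is Wednesday — none qualify.
Total: 13 + 0 = 13.

13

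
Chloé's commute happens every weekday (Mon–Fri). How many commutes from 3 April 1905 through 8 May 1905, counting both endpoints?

26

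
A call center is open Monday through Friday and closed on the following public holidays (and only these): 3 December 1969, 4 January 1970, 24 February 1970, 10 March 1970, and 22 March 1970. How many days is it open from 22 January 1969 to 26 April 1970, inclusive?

22 January 1969 is a Wednesday.
That's 460 days from start to end, counting both.
460 = 7 × 65 + 5, so there are 65 full weeks plus 5 extra days.
Each full week contributes 5 weekdays (Mon–Fri): 65 × 5 = 325.
The 5 extra days are Wednesday, Thursday, Friday, Saturday, Sunday — 3 of them qualify.
Total: 325 + 3 = 328.
Holidays: 3 December 1969 (Wed); 4 January 1970 (Sun); 24 February 1970 (Tue); 10 March 1970 (Tue); 22 March 1970 (Sun).
3 of the 5 holidays fall on weekdays; the rest are weekends and were already excluded.
Business days: 328 − 3 = 325.

325 business days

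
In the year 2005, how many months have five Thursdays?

4

A month has five Thursdays exactly when Thursday falls within its first (length − 28) days.
Jan: 31 days, starts Sat → 5 of Sat, Sun, Mon
Feb: 28 days, starts Tue → 5 of (none)
Mar: 31 days, starts Tue → 5 of Tue, Wed, Thu ✓
Apr: 30 days, starts Fri → 5 of Fri, Sat
May: 31 days, starts Sun → 5 of Sun, Mon, Tue
Jun: 30 days, starts Wed → 5 of Wed, Thu ✓
Jul: 31 days, starts Fri → 5 of Fri, Sat, Sun
Aug: 31 days, starts Mon → 5 of Mon, Tue, Wed
Sep: 30 days, starts Thu → 5 of Thu, Fri ✓
Oct: 31 days, starts Sat → 5 of Sat, Sun, Mon
Nov: 30 days, starts Tue → 5 of Tue, Wed
Dec: 31 days, starts Thu → 5 of Thu, Fri, Sat ✓
Months with five Thursdays: Mar, Jun, Sep, Dec.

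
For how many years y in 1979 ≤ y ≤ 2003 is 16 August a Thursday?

Day of week of August 16 in each year:
1979: Thu ✓, 1980: Sat, 1981: Sun, 1982: Mon, 1983: Tue, 1984: Thu ✓, 1985: Fri, 1986: Sat, 1987: Sun, 1988: Tue, 1989: Wed, 1990: Thu ✓, 1991: Fri, 1992: Sun, 1993: Mon, 1994: Tue, 1995: Wed, 1996: Fri, 1997: Sat, 1998: Sun, 1999: Mon, 2000: Wed, 2001: Thu ✓, 2002: Fri, 2003: Sat
Thursdays: 1979, 1984, 1990, 2001.

4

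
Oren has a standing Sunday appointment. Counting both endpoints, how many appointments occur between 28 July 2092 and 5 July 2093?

49

28 July 2092 is a Monday.
From 28 July 2092 to 5 July 2093 is 343 days inclusive.
343 = 7 × 49, so the span is exactly 49 full weeks.
Each full week contributes one Sunday: 49 so far.
Total: 49.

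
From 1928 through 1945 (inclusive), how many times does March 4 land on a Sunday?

3

Day of week of March 4 in each year:
1928: Sun ✓, 1929: Mon, 1930: Tue, 1931: Wed, 1932: Fri, 1933: Sat, 1934: Sun ✓, 1935: Mon, 1936: Wed, 1937: Thu, 1938: Fri, 1939: Sat, 1940: Mon, 1941: Tue, 1942: Wed, 1943: Thu, 1944: Sat, 1945: Sun ✓
Sundays: 1928, 1934, 1945.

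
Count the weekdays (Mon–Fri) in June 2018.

21 weekdays

Jun 1, 2018 is a Friday.
That's 30 days from start to end, counting both.
30 = 7 × 4 + 2, so there are 4 full weeks plus 2 extra days.
Each full week contributes 5 weekdays (Mon–Fri): 4 × 5 = 20.
The 2 extra days are Friday, Saturday — 1 of them qualifies.
Total: 20 + 1 = 21.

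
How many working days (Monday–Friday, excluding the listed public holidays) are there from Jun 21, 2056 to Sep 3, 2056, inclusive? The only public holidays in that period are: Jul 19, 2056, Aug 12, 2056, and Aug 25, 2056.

Jun 21, 2056 is a Wednesday.
From Jun 21, 2056 to Sep 3, 2056 is 75 days inclusive.
75 = 7 × 10 + 5, so there are 10 full weeks plus 5 extra days.
Each full week contributes 5 weekdays (Mon–Fri): 10 × 5 = 50.
The 5 extra days are Wed, Thu, Fri, Sat, Sun — 3 of them qualify.
Total: 50 + 3 = 53.
Holidays: Jul 19, 2056 (Wed); Aug 12, 2056 (Sat); Aug 25, 2056 (Fri).
2 of the 3 holidays fall on weekdays; the rest are weekends and were already excluded.
Business days: 53 − 2 = 51.

51 working days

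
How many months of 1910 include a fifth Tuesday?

4

A month has five Tuesdays exactly when Tuesday falls within its first (length − 28) days.
Jan: 31 days, starts Sat → 5 of Sat, Sun, Mon
Feb: 28 days, starts Tue → 5 of (none)
Mar: 31 days, starts Tue → 5 of Tue, Wed, Thu ✓
Apr: 30 days, starts Fri → 5 of Fri, Sat
May: 31 days, starts Sun → 5 of Sun, Mon, Tue ✓
Jun: 30 days, starts Wed → 5 of Wed, Thu
Jul: 31 days, starts Fri → 5 of Fri, Sat, Sun
Aug: 31 days, starts Mon → 5 of Mon, Tue, Wed ✓
Sep: 30 days, starts Thu → 5 of Thu, Fri
Oct: 31 days, starts Sat → 5 of Sat, Sun, Mon
Nov: 30 days, starts Tue → 5 of Tue, Wed ✓
Dec: 31 days, starts Thu → 5 of Thu, Fri, Sat
Months with five Tuesdays: Mar, May, Aug, Nov.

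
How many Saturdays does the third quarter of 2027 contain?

13

Jul 1, 2027 is a Thursday.
The range spans 92 days (inclusive of both endpoints).
92 = 7 × 13 + 1, so there are 13 full weeks plus 1 extra day.
Each full week contributes one Saturday: 13 so far.
The 1 extra day is Thursday — none qualify.
Total: 13 + 0 = 13.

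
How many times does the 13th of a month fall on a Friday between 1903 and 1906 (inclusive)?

Friday-the-13ths by year:
1903: Feb, Mar, Nov
1904: May
1905: Jan, Oct
1906: Apr, Jul

8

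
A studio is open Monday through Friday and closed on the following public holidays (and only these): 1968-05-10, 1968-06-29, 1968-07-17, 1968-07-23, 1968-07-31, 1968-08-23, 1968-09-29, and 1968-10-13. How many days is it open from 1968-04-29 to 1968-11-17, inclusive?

140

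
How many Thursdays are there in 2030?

Jan 1, 2030 is a Tuesday.
That's 365 days from start to end, counting both.
365 = 7 × 52 + 1, so there are 52 full weeks plus 1 extra day.
Each full week contributes one Thursday: 52 so far.
The 1 extra day is Tuesday — none qualify.
Total: 52 + 0 = 52.

52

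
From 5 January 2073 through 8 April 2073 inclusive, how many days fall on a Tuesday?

5 January 2073 is a Thursday.
From 5 January 2073 to 8 April 2073 is 94 days inclusive.
94 = 7 × 13 + 3, so there are 13 full weeks plus 3 extra days.
Each full week contributes one Tuesday: 13 so far.
The 3 extra days are Thu, Fri, Sat — none qualify.
Total: 13 + 0 = 13.

13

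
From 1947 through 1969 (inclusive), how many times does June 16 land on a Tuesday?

3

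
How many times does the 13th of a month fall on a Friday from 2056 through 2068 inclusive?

22

Friday-the-13ths by year:
2056: Oct
2057: Apr, Jul
2058: Sep, Dec
2059: Jun
2060: Feb, Aug
2061: May
2062: Jan, Oct
2063: Apr, Jul
2064: Jun
2065: Feb, Mar, Nov
2066: Aug
2067: May
2068: Jan, Apr, Jul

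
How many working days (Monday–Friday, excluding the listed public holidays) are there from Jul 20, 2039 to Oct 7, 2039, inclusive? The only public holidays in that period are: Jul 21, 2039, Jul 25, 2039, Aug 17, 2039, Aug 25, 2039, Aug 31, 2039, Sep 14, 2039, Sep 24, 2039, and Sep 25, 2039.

Jul 20, 2039 is a Wednesday.
The range spans 80 days (inclusive of both endpoints).
80 = 7 × 11 + 3, so there are 11 full weeks plus 3 extra days.
Each full week contributes 5 weekdays (Mon–Fri): 11 × 5 = 55.
The 3 extra days are Wednesday, Thursday, Friday — 3 of them qualify.
Total: 55 + 3 = 58.
Holidays: Jul 21, 2039 (Thu); Jul 25, 2039 (Mon); Aug 17, 2039 (Wed); Aug 25, 2039 (Thu); Aug 31, 2039 (Wed); Sep 14, 2039 (Wed); Sep 24, 2039 (Sat); Sep 25, 2039 (Sun).
6 of the 8 holidays fall on weekdays; the rest are weekends and were already excluded.
Business days: 58 − 6 = 52.

52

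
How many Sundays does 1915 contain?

52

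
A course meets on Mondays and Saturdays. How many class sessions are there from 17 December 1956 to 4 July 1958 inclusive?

17 December 1956 is a Monday.
That's 565 days from start to end, counting both.
565 = 7 × 80 + 5, so there are 80 full weeks plus 5 extra days.
Each full week contributes 2 days from the set (Mon, Sat): 80 × 2 = 160.
The 5 extra days are Monday, Tuesday, Wednesday, Thursday, Friday — 1 of them qualifies.
Total: 160 + 1 = 161.

161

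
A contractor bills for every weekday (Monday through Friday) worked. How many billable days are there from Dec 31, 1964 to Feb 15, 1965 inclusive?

33 weekdays

Dec 31, 1964 is a Thursday.
The range spans 47 days (inclusive of both endpoints).
47 = 7 × 6 + 5, so there are 6 full weeks plus 5 extra days.
Each full week contributes 5 weekdays (Mon–Fri): 6 × 5 = 30.
The 5 extra days are Thu, Fri, Sat, Sun, Mon — 3 of them qualify.
Total: 30 + 3 = 33.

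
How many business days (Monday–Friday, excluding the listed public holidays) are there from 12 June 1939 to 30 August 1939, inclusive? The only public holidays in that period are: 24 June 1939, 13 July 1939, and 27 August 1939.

57 business days

12 June 1939 is a Monday.
The range spans 80 days (inclusive of both endpoints).
80 = 7 × 11 + 3, so there are 11 full weeks plus 3 extra days.
Each full week contributes 5 weekdays (Mon–Fri): 11 × 5 = 55.
The 3 extra days are Monday, Tuesday, Wednesday — 3 of them qualify.
Total: 55 + 3 = 58.
Holidays: 24 June 1939 (Sat); 13 July 1939 (Thu); 27 August 1939 (Sun).
1 of the 3 holidays fall on weekdays; the rest are weekends and were already excluded.
Business days: 58 − 1 = 57.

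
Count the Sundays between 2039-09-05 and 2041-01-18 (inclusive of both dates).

2039-09-05 is a Monday.
That's 502 days from start to end, counting both.
502 = 7 × 71 + 5, so there are 71 full weeks plus 5 extra days.
Each full week contributes one Sunday: 71 so far.
The 5 extra days are Monday, Tuesday, Wednesday, Thursday, Friday — none qualify.
Total: 71 + 0 = 71.

71 Sundays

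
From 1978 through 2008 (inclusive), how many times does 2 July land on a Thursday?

4

Day of week of July 2 in each year:
1978: Sun, 1979: Mon, 1980: Wed, 1981: Thu ✓, 1982: Fri, 1983: Sat, 1984: Mon, 1985: Tue, 1986: Wed, 1987: Thu ✓, 1988: Sat, 1989: Sun, 1990: Mon, 1991: Tue, 1992: Thu ✓, 1993: Fri, 1994: Sat, 1995: Sun, 1996: Tue, 1997: Wed, 1998: Thu ✓, 1999: Fri, 2000: Sun, 2001: Mon, 2002: Tue, 2003: Wed, 2004: Fri, 2005: Sat, 2006: Sun, 2007: Mon, 2008: Wed
Thursdays: 1981, 1987, 1992, 1998.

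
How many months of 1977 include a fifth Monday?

4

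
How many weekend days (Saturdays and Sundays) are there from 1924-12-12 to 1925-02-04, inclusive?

1924-12-12 is a Friday.
The range spans 55 days (inclusive of both endpoints).
55 = 7 × 7 + 6, so there are 7 full weeks plus 6 extra days.
Each full week contributes 2 weekend days (Sat, Sun): 7 × 2 = 14.
The 6 extra days are Fri, Sat, Sun, Mon, Tue, Wed — 2 of them qualify.
Total: 14 + 2 = 16.

16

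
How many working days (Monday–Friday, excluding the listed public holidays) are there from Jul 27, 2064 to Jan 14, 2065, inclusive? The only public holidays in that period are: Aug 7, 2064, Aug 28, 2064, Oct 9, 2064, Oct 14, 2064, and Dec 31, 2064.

118

Jul 27, 2064 is a Sunday.
That's 172 days from start to end, counting both.
172 = 7 × 24 + 4, so there are 24 full weeks plus 4 extra days.
Each full week contributes 5 weekdays (Mon–Fri): 24 × 5 = 120.
The 4 extra days are Sun, Mon, Tue, Wed — 3 of them qualify.
Total: 120 + 3 = 123.
Holidays: Aug 7, 2064 (Thu); Aug 28, 2064 (Thu); Oct 9, 2064 (Thu); Oct 14, 2064 (Tue); Dec 31, 2064 (Wed).
All 5 holidays fall on weekdays, so subtract 5.
Business days: 123 − 5 = 118.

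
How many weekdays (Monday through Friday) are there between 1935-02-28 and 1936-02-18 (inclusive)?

1935-02-28 is a Thursday.
That's 356 days from start to end, counting both.
356 = 7 × 50 + 6, so there are 50 full weeks plus 6 extra days.
Each full week contributes 5 weekdays (Mon–Fri): 50 × 5 = 250.
The 6 extra days are Thursday, Friday, Saturday, Sunday, Monday, Tuesday — 4 of them qualify.
Total: 250 + 4 = 254.

254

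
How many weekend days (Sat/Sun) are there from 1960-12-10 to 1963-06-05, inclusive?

260

1960-12-10 is a Saturday.
The range spans 908 days (inclusive of both endpoints).
908 = 7 × 129 + 5, so there are 129 full weeks plus 5 extra days.
Each full week contributes 2 weekend days (Sat, Sun): 129 × 2 = 258.
The 5 extra days are Saturday, Sunday, Monday, Tuesday, Wednesday — 2 of them qualify.
Total: 258 + 2 = 260.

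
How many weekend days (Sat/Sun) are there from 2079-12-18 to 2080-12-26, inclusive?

106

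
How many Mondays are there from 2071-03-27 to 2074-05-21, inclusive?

165 Mondays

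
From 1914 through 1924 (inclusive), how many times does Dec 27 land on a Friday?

Day of week of December 27 in each year:
1914: Sun, 1915: Mon, 1916: Wed, 1917: Thu, 1918: Fri ✓, 1919: Sat, 1920: Mon, 1921: Tue, 1922: Wed, 1923: Thu, 1924: Sat
Fridays: 1918.

1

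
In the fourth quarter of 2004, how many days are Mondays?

13

Oct 1, 2004 is a Friday.
From Oct 1, 2004 to Dec 31, 2004 is 92 days inclusive.
92 = 7 × 13 + 1, so there are 13 full weeks plus 1 extra day.
Each full week contributes one Monday: 13 so far.
The 1 extra day is Fri — none qualify.
Total: 13 + 0 = 13.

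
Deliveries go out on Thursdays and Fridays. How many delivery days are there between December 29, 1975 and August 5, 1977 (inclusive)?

168

December 29, 1975 is a Monday.
The range spans 586 days (inclusive of both endpoints).
586 = 7 × 83 + 5, so there are 83 full weeks plus 5 extra days.
Each full week contributes 2 days from the set (Thu, Fri): 83 × 2 = 166.
The 5 extra days are Mon, Tue, Wed, Thu, Fri — 2 of them qualify.
Total: 166 + 2 = 168.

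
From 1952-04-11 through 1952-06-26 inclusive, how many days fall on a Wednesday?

11 Wednesdays

1952-04-11 is a Friday.
From 1952-04-11 to 1952-06-26 is 77 days inclusive.
77 = 7 × 11, so the span is exactly 11 full weeks.
Each full week contributes one Wednesday: 11 so far.
Total: 11.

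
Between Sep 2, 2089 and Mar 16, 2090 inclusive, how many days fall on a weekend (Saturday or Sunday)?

56

Sep 2, 2089 is a Friday.
The range spans 196 days (inclusive of both endpoints).
196 = 7 × 28, so the span is exactly 28 full weeks.
Each full week contributes 2 weekend days (Sat, Sun): 28 × 2 = 56.
Total: 56.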